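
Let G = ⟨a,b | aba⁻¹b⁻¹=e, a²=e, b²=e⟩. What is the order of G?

Enumerate words in the generators, reducing via the relations: the distinct elements are
  {a, b, e, ab}.
No further products give new elements, so |G| = 4.

Answer: 4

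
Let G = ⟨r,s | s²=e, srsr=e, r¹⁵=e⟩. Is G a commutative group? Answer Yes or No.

r·s = rs but s·r = r¹⁴s, so r·s ≠ s·r and G is not abelian.

Answer: No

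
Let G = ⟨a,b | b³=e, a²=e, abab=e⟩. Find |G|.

Enumerate words in the generators, reducing via the relations: the distinct elements are
  {a, b, e, ab, b², ab²}.
No further products give new elements, so |G| = 6.

Answer: 6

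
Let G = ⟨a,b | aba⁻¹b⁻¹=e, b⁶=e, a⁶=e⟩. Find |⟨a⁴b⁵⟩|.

|⟨a⁴b⁵⟩| equals the order of a⁴b⁵. Compute successive powers until reaching e:
  (a⁴b⁵)¹ = a⁴b⁵, (a⁴b⁵)² = a²b⁴, (a⁴b⁵)³ = b³, (a⁴b⁵)⁴ = a⁴b², (a⁴b⁵)⁵ = a²b, (a⁴b⁵)⁶ = e.
The smallest positive k with (a⁴b⁵)ᵏ = e is 6, so |⟨a⁴b⁵⟩| = 6.

Answer: 6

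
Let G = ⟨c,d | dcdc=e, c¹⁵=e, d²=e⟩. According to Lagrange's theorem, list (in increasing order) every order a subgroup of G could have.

|G| = 30 = 2 · 3 · 5. By Lagrange's theorem the order of any subgroup divides 30; the divisors of 30 are 1, 2, 3, 5, 6, 10, 15, 30.

Answer: 1, 2, 3, 5, 6, 10, 15, 30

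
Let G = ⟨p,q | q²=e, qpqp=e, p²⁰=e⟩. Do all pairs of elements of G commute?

p·q = pq but q·p = p¹⁹q, so p·q ≠ q·p and G is not abelian.

Answer: No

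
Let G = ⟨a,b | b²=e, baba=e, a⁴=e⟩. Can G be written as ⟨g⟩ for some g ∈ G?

Every cyclic group is abelian. But a·b = ab while b·a = a³b, so a·b ≠ b·a and G is not abelian. Hence G is not cyclic.

Answer: No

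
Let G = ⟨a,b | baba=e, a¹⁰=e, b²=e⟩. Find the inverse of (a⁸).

The order of (a⁸) is 5 (smallest k with (a⁸)ᵏ = e), so (a⁸)⁻¹ = (a⁸)⁴ = a².
Check: (a⁸) · (a²) → (a⁸) · a² = e, giving e as required.

Answer: a²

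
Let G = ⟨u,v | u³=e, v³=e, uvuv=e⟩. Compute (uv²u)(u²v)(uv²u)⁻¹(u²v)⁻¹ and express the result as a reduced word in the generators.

[(uv²u), (u²v)] = (uv²u)·(u²v)·(uv²u)⁻¹·(u²v)⁻¹.
  (uv²u) · (u²v) = u
  u · (uv²u) = vu²
  (vu²) · (v²u) = uv

Answer: uv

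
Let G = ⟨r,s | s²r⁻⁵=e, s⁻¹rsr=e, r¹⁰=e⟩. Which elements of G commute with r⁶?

⟨r⁶⟩ ⊆ C_G(r⁶) since powers of r⁶ commute with r⁶; so |C_G(r⁶)| ≥ |⟨r⁶⟩| = 5.
By orbit–stabilizer, |C_G(r⁶)| = |G| / |conj. class of r⁶| = 20 / 2 = 10.
The 10 elements commuting with r⁶ are {e, r, r², r³, r⁴, r⁵, r⁶, r⁷, r⁸, r⁹}.

Answer: {e, r, r², r³, r⁴, r⁵, r⁶, r⁷, r⁸, r⁹}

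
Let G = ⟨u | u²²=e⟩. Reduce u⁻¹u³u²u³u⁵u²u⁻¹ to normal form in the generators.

Multiply left to right, reducing at each step:
  (u²¹) · u³ = u²
  (u²) · u² = u⁴
  (u⁴) · u³ = u⁷
  (u⁷) · u⁵ = u¹²
  (u¹²) · u² = u¹⁴
  (u¹⁴) · u⁻¹ = u¹³

Answer: u¹³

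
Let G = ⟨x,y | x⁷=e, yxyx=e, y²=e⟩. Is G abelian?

x·y = xy but y·x = x⁶y, so x·y ≠ y·x and G is not abelian.

Answer: No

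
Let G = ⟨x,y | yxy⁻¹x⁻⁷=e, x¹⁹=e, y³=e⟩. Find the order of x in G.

Compute successive powers until reaching e:
  x¹ = x, x² = x², x³ = x³, x⁴ = x⁴, x⁵ = x⁵, x⁶ = x⁶, x⁷ = x⁷, x⁸ = x⁸, x⁹ = x⁹, x¹⁰ = x¹⁰, x¹¹ = x¹¹, x¹² = x¹², x¹³ = x¹³, x¹⁴ = x¹⁴, x¹⁵ = x¹⁵, x¹⁶ = x¹⁶, x¹⁷ = x¹⁷, x¹⁸ = x¹⁸, x¹⁹ = e.
The smallest positive k with xᵏ = e is 19.

Answer: 19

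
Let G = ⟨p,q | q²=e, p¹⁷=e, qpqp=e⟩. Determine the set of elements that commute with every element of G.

An element z ∈ Z(G) iff z commutes with every generator.
For example e is central: e·p = p = p·e; e·q = q = q·e.
Whereas p ∉ Z(G) since p·q = pq ≠ p¹⁶q = q·p.
Checking each of the 34 elements this way gives Z(G) = {e}, of order 1.

Answer: {e}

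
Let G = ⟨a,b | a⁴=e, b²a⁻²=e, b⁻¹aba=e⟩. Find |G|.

Enumerate words in the generators, reducing via the relations: the distinct elements are
  {a, b, e, ab, a², a³, b⁻¹, ab⁻¹}.
No further products give new elements, so |G| = 8.

Answer: 8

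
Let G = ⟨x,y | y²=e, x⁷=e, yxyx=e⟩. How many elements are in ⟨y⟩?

|⟨y⟩| equals the order of y. Compute successive powers until reaching e:
  y¹ = y, y² = e.
The smallest positive k with yᵏ = e is 2, so |⟨y⟩| = 2.

Answer: 2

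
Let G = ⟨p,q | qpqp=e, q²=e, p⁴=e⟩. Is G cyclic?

Every cyclic group is abelian. But p·q = pq while q·p = p³q, so p·q ≠ q·p and G is not abelian. Hence G is not cyclic.

Answer: No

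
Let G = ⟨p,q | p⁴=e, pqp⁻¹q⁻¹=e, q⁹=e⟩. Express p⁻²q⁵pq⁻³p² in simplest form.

Multiply left to right, reducing at each step:
  (p²) · q⁵ = p²q⁵
  (p²q⁵) · p = p³q⁵
  (p³q⁵) · q⁻³ = p³q²
  (p³q²) · p² = pq²

Answer: pq²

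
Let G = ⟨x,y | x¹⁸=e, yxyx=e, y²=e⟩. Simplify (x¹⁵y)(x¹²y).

Compute (x¹⁵y) · (x¹²y) by multiplying left to right and reducing via the relations at each step:
  (x¹⁵y) · x¹² = x³y
  (x³y) · y = x³

Answer: x³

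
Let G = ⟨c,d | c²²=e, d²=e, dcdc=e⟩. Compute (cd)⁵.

Compute successive powers of (cd), reducing at each step:
  (cd)²: (cd) · c = d;   d · d = e
  (cd)³: e · c = c;   c · d = cd
  (cd)⁴: (cd) · c = d;   d · d = e
  (cd)⁵: e · c = c;   c · d = cd

Answer: cd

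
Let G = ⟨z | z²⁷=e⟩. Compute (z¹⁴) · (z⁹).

Compute (z¹⁴) · (z⁹) by multiplying left to right and reducing via the relations at each step:
  (z¹⁴) · z⁹ = z²³

Answer: z²³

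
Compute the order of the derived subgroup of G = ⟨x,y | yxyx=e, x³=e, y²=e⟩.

G' = [G, G] is generated by all commutators. The generator-pair commutators are: [x, y] = x².
The subgroup they normally generate is {e, x, x²}, of order 3.
Check: |G/G'| = 6/3 = 2 is the order of the abelianisation.

Answer: 3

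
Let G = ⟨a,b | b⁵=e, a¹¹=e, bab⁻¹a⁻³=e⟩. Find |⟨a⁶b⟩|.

|⟨a⁶b⟩| equals the order of a⁶b. Compute successive powers until reaching e:
  (a⁶b)¹ = a⁶b, (a⁶b)² = a²b², (a⁶b)³ = ab³, (a⁶b)⁴ = a⁹b⁴, (a⁶b)⁵ = e.
The smallest positive k with (a⁶b)ᵏ = e is 5, so |⟨a⁶b⟩| = 5.

Answer: 5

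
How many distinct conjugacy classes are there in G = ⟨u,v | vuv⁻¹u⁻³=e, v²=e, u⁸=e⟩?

The conjugacy classes (representative and size) are:
  [e] (size 1), [u³] (size 2), [u²] (size 2), [u⁴] (size 1), [u⁵] (size 2), [u⁴v] (size 4), [uv] (size 4).
Class equation: 1 + 2 + 2 + 1 + 2 + 4 + 4 = 16 = |G|. So G has 7 conjugacy classes.

Answer: 7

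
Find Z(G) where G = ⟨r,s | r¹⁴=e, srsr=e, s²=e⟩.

An element z ∈ Z(G) iff z commutes with every generator.
For example r⁷ is central: (r⁷)·r = r⁸ = r·(r⁷); (r⁷)·s = r⁷s = s·(r⁷).
Whereas r ∉ Z(G) since r·s = rs ≠ r¹³s = s·r.
Checking each of the 28 elements this way gives Z(G) = {e, r⁷}, of order 2.

Answer: {e, r⁷}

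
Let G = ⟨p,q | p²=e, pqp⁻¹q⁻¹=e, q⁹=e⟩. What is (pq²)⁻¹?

The order of (pq²) is 18 (smallest k with (pq²)ᵏ = e), so (pq²)⁻¹ = (pq²)¹⁷ = pq⁷.
Check: (pq²) · (pq⁷) → (pq²) · p = q²;   (q²) · q⁷ = e, giving e as required.

Answer: pq⁷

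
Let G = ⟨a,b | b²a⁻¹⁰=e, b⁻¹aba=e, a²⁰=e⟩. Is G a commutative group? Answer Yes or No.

a·b = ab but b·a = a⁹b⁻¹, so a·b ≠ b·a and G is not abelian.

Answer: No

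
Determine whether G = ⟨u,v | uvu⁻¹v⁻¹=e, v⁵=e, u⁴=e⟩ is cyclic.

|G| = 20. The element uv has order 20 (its powers give 20 distinct elements), so ⟨uv⟩ = G and G is cyclic.

Answer: Yes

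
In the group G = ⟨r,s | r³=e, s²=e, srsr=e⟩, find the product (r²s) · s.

Compute (r²s) · s by multiplying left to right and reducing via the relations at each step:
  (r²s) · s = r²

Answer: r²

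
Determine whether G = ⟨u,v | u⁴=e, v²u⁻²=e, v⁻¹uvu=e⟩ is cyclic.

Every cyclic group is abelian. But u·v = uv while v·u = uv⁻¹, so u·v ≠ v·u and G is not abelian. Hence G is not cyclic.

Answer: No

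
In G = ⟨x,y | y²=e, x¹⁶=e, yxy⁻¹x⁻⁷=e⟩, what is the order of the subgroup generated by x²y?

|⟨x²y⟩| equals the order of x²y. Compute successive powers until reaching e:
  (x²y)¹ = x²y, (x²y)² = e.
The smallest positive k with (x²y)ᵏ = e is 2, so |⟨x²y⟩| = 2.

Answer: 2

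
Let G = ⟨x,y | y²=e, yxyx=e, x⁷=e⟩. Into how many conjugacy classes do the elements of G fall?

The conjugacy classes (representative and size) are:
  [e] (size 1), [x⁶] (size 2), [x⁵] (size 2), [x⁴] (size 2), [xy] (size 7).
Class equation: 1 + 2 + 2 + 2 + 7 = 14 = |G|. So G has 5 conjugacy classes.

Answer: 5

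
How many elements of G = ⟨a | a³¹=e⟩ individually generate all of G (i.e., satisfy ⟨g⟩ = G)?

G is cyclic of order 31. An element generates G iff its order is 31, and a cyclic group of order 31 has exactly φ(31) = 30 such elements.

Answer: 30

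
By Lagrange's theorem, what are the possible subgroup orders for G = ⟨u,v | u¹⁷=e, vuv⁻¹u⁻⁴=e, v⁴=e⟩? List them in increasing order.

|G| = 68 = 2² · 17. By Lagrange's theorem the order of any subgroup divides 68; the divisors of 68 are 1, 2, 4, 17, 34, 68.

Answer: 1, 2, 4, 17, 34, 68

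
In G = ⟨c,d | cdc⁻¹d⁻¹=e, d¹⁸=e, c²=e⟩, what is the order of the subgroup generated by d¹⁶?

|⟨d¹⁶⟩| equals the order of d¹⁶. Compute successive powers until reaching e:
  (d¹⁶)¹ = d¹⁶, (d¹⁶)² = d¹⁴, (d¹⁶)³ = d¹², (d¹⁶)⁴ = d¹⁰, (d¹⁶)⁵ = d⁸, (d¹⁶)⁶ = d⁶, (d¹⁶)⁷ = d⁴, (d¹⁶)⁸ = d², (d¹⁶)⁹ = e.
The smallest positive k with (d¹⁶)ᵏ = e is 9, so |⟨d¹⁶⟩| = 9.

Answer: 9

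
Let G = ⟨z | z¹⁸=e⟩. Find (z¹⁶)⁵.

Compute successive powers of (z¹⁶), reducing at each step:
  (z¹⁶)²: (z¹⁶) · z¹⁶ = z¹⁴
  (z¹⁶)³: (z¹⁴) · z¹⁶ = z¹²
  (z¹⁶)⁴: (z¹²) · z¹⁶ = z¹⁰
  (z¹⁶)⁵: (z¹⁰) · z¹⁶ = z⁸

Answer: z⁸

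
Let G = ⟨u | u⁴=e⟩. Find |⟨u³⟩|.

|⟨u³⟩| equals the order of u³. Compute successive powers until reaching e:
  (u³)¹ = u³, (u³)² = u², (u³)³ = u, (u³)⁴ = e.
The smallest positive k with (u³)ᵏ = e is 4, so |⟨u³⟩| = 4.

Answer: 4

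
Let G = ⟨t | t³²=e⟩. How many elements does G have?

G is generated by a single element, so G is cyclic. The relator gives t³² = e and no smaller power is forced to be e, so the 32 powers {e, t, t², t³, t⁴, t⁵, t⁶, t⁷, t⁸, t⁹, t²², t²³, t²¹, t²⁰, t²⁴, t²⁵, t²⁶, t²⁷, t²⁸, t²⁹, t³¹, t³⁰, t¹², t¹³, t¹¹, t¹⁰, t¹⁴, t¹⁵, t¹⁶, t¹⁷, t¹⁸, t¹⁹} are distinct. Hence |G| = 32.

Answer: 32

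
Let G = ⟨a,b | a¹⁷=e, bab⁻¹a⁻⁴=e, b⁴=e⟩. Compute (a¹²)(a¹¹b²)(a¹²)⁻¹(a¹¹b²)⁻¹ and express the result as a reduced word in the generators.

[(a¹²), (a¹¹b²)] = (a¹²)·(a¹¹b²)·(a¹²)⁻¹·(a¹¹b²)⁻¹.
  (a¹²) · (a¹¹b²) = a⁶b²
  (a⁶b²) · (a⁵) = ab²
  (ab²) · (a¹¹b²) = a⁷

Answer: a⁷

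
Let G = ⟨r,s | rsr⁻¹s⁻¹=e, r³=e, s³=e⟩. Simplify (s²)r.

Compute (s²) · r by multiplying left to right and reducing via the relations at each step:
  (s²) · r = rs²

Answer: rs²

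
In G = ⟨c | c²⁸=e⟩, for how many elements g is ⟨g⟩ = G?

G is cyclic of order 28. An element generates G iff its order is 28, and a cyclic group of order 28 has exactly φ(28) = 12 such elements.

Answer: 12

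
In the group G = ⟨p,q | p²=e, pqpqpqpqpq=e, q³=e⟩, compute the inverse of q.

The order of q is 3 (smallest k with qᵏ = e), so q⁻¹ = q² = q².
Check: q · (q²) → q · q² = e, giving e as required.

Answer: q²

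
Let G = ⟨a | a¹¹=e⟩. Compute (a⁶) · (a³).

Compute (a⁶) · (a³) by multiplying left to right and reducing via the relations at each step:
  (a⁶) · a³ = a⁹

Answer: a⁹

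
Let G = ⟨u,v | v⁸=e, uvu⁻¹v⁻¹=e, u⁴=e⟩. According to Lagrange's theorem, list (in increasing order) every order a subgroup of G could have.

|G| = 32 = 2⁵. By Lagrange's theorem the order of any subgroup divides 32; the divisors of 32 are 1, 2, 4, 8, 16, 32.

Answer: 1, 2, 4, 8, 16, 32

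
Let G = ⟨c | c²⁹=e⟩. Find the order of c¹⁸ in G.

Compute successive powers until reaching e:
  (c¹⁸)¹ = c¹⁸, (c¹⁸)² = c⁷, (c¹⁸)³ = c²⁵, (c¹⁸)⁴ = c¹⁴, (c¹⁸)⁵ = c³, (c¹⁸)⁶ = c²¹, (c¹⁸)⁷ = c¹⁰, (c¹⁸)⁸ = c²⁸, (c¹⁸)⁹ = c¹⁷, (c¹⁸)¹⁰ = c⁶, (c¹⁸)¹¹ = c²⁴, (c¹⁸)¹² = c¹³, (c¹⁸)¹³ = c², (c¹⁸)¹⁴ = c²⁰, (c¹⁸)¹⁵ = c⁹, (c¹⁸)¹⁶ = c²⁷, (c¹⁸)¹⁷ = c¹⁶, (c¹⁸)¹⁸ = c⁵, (c¹⁸)¹⁹ = c²³, (c¹⁸)²⁰ = c¹², (c¹⁸)²¹ = c, (c¹⁸)²² = c¹⁹, (c¹⁸)²³ = c⁸, (c¹⁸)²⁴ = c²⁶, (c¹⁸)²⁵ = c¹⁵, (c¹⁸)²⁶ = c⁴, (c¹⁸)²⁷ = c²², (c¹⁸)²⁸ = c¹¹, (c¹⁸)²⁹ = e.
The smallest positive k with (c¹⁸)ᵏ = e is 29.

Answer: 29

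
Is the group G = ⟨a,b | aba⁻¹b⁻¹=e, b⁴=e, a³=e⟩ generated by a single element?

|G| = 12. The element ab has order 12 (its powers give 12 distinct elements), so ⟨ab⟩ = G and G is cyclic.

Answer: Yes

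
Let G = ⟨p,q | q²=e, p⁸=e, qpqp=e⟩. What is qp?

Compute q · p by multiplying left to right and reducing via the relations at each step:
  q · p = p⁷q

Answer: p⁷q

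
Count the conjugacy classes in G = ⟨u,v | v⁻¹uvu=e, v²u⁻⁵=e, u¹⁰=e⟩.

The conjugacy classes (representative and size) are:
  [e] (size 1), [u] (size 2), [u⁸] (size 2), [u⁷] (size 2), [u⁴] (size 2), [u⁵] (size 1), [u⁴v] (size 5), [u²v⁻¹] (size 5).
Class equation: 1 + 2 + 2 + 2 + 2 + 1 + 5 + 5 = 20 = |G|. So G has 8 conjugacy classes.

Answer: 8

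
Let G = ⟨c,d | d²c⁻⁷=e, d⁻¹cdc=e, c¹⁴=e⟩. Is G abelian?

c·d = cd but d·c = c⁶d⁻¹, so c·d ≠ d·c and G is not abelian.

Answer: No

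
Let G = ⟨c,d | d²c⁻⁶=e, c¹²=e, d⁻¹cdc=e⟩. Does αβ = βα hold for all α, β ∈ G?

c·d = cd but d·c = c⁵d⁻¹, so c·d ≠ d·c and G is not abelian.

Answer: No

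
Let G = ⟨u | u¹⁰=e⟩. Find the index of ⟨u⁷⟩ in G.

First find ord(u⁷) by computing successive powers:
  (u⁷)¹ = u⁷, (u⁷)² = u⁴, (u⁷)³ = u, (u⁷)⁴ = u⁸, (u⁷)⁵ = u⁵, (u⁷)⁶ = u², (u⁷)⁷ = u⁹, (u⁷)⁸ = u⁶, (u⁷)⁹ = u³, (u⁷)¹⁰ = e.
So |⟨u⁷⟩| = ord(u⁷) = 10. With |G| = 10, by Lagrange [G : ⟨u⁷⟩] = 10/10 = 1.

Answer: 1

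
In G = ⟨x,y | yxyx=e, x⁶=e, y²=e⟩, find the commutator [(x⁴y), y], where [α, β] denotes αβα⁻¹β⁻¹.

[(x⁴y), y] = (x⁴y)·y·(x⁴y)⁻¹·y⁻¹.
  (x⁴y) · y = x⁴
  (x⁴) · (x⁴y) = x²y
  (x²y) · y = x²

Answer: x²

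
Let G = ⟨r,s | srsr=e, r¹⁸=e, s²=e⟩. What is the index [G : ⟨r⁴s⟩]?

First find ord(r⁴s) by computing successive powers:
  (r⁴s)¹ = r⁴s, (r⁴s)² = e.
So |⟨r⁴s⟩| = ord(r⁴s) = 2. With |G| = 36, by Lagrange [G : ⟨r⁴s⟩] = 36/2 = 18.

Answer: 18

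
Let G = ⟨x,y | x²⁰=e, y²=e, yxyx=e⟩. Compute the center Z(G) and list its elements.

An element z ∈ Z(G) iff z commutes with every generator.
For example x¹⁰ is central: (x¹⁰)·x = x¹¹ = x·(x¹⁰); (x¹⁰)·y = x¹⁰y = y·(x¹⁰).
Whereas x ∉ Z(G) since x·y = xy ≠ x¹⁹y = y·x.
Checking each of the 40 elements this way gives Z(G) = {e, x¹⁰}, of order 2.

Answer: {e, x¹⁰}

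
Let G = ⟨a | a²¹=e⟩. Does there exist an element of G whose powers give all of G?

|G| = 21. The element a has order 21 (its powers give 21 distinct elements), so ⟨a⟩ = G and G is cyclic.

Answer: Yes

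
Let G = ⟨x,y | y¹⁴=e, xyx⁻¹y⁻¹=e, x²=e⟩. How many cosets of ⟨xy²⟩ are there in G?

First find ord(xy²) by computing successive powers:
  (xy²)¹ = xy², (xy²)² = y⁴, (xy²)³ = xy⁶, (xy²)⁴ = y⁸, (xy²)⁵ = xy¹⁰, (xy²)⁶ = y¹², (xy²)⁷ = x, (xy²)⁸ = y², (xy²)⁹ = xy⁴, (xy²)¹⁰ = y⁶, (xy²)¹¹ = xy⁸, (xy²)¹² = y¹⁰, (xy²)¹³ = xy¹², (xy²)¹⁴ = e.
So |⟨xy²⟩| = ord(xy²) = 14. With |G| = 28, by Lagrange [G : ⟨xy²⟩] = 28/14 = 2.

Answer: 2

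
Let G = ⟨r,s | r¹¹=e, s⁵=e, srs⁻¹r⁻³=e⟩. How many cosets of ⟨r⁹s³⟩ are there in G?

First find ord(r⁹s³) by computing successive powers:
  (r⁹s³)¹ = r⁹s³, (r⁹s³)² = r¹⁰s, (r⁹s³)³ = r⁴s⁴, (r⁹s³)⁴ = r⁷s², (r⁹s³)⁵ = e.
So |⟨r⁹s³⟩| = ord(r⁹s³) = 5. With |G| = 55, by Lagrange [G : ⟨r⁹s³⟩] = 55/5 = 11.

Answer: 11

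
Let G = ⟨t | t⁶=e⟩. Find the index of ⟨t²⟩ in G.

First find ord(t²) by computing successive powers:
  (t²)¹ = t², (t²)² = t⁴, (t²)³ = e.
So |⟨t²⟩| = ord(t²) = 3. With |G| = 6, by Lagrange [G : ⟨t²⟩] = 6/3 = 2.

Answer: 2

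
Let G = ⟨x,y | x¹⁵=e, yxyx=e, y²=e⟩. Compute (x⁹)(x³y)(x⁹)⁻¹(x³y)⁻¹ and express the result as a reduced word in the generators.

[(x⁹), (x³y)] = (x⁹)·(x³y)·(x⁹)⁻¹·(x³y)⁻¹.
  (x⁹) · (x³y) = x¹²y
  (x¹²y) · (x⁶) = x⁶y
  (x⁶y) · (x³y) = x³

Answer: x³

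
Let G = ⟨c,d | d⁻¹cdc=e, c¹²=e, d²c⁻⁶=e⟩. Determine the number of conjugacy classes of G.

The conjugacy classes (representative and size) are:
  [e] (size 1), [c¹¹] (size 2), [c²] (size 2), [c⁹] (size 2), [c⁴] (size 2), [c⁵] (size 2), [c⁶] (size 1), [c²d] (size 6), [cd] (size 6).
Class equation: 1 + 2 + 2 + 2 + 2 + 2 + 1 + 6 + 6 = 24 = |G|. So G has 9 conjugacy classes.

Answer: 9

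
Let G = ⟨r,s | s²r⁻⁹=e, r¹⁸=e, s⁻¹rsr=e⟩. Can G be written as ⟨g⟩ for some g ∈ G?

Every cyclic group is abelian. But r·s = rs while s·r = r⁸s⁻¹, so r·s ≠ s·r and G is not abelian. Hence G is not cyclic.

Answer: No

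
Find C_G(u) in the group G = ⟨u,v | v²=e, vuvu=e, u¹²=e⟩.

⟨u⟩ ⊆ C_G(u) since powers of u commute with u; so |C_G(u)| ≥ |⟨u⟩| = 12.
By orbit–stabilizer, |C_G(u)| = |G| / |conj. class of u| = 24 / 2 = 12.
The 12 elements commuting with u are {e, u, u², u³, u⁴, u⁵, u⁶, u⁷, u⁸, u⁹, u¹⁰, u¹¹}.

Answer: {e, u, u², u³, u⁴, u⁵, u⁶, u⁷, u⁸, u⁹, u¹⁰, u¹¹}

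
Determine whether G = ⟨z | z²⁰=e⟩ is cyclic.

|G| = 20. The element z has order 20 (its powers give 20 distinct elements), so ⟨z⟩ = G and G is cyclic.

Answer: Yes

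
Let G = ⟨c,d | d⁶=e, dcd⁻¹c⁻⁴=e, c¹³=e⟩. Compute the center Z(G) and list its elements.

An element z ∈ Z(G) iff z commutes with every generator.
For example e is central: e·c = c = c·e; e·d = d = d·e.
Whereas c ∉ Z(G) since c·d = cd ≠ c⁴d = d·c.
Checking each of the 78 elements this way gives Z(G) = {e}, of order 1.

Answer: {e}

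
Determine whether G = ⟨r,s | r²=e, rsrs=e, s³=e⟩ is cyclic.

Every cyclic group is abelian. But r·s = rs while s·r = rs², so r·s ≠ s·r and G is not abelian. Hence G is not cyclic.

Answer: No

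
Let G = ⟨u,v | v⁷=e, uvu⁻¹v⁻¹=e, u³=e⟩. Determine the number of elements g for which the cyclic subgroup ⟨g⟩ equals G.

G is cyclic of order 21. An element generates G iff its order is 21, and a cyclic group of order 21 has exactly φ(21) = 12 such elements.

Answer: 12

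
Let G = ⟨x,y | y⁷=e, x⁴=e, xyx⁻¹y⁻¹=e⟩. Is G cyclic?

|G| = 28. The element xy has order 28 (its powers give 28 distinct elements), so ⟨xy⟩ = G and G is cyclic.

Answer: Yes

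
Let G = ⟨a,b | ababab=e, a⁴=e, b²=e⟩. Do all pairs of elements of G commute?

a·b = ab but b·a = ba, so a·b ≠ b·a and G is not abelian.

Answer: No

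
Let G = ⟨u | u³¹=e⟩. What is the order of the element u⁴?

Compute successive powers until reaching e:
  (u⁴)¹ = u⁴, (u⁴)² = u⁸, (u⁴)³ = u¹², (u⁴)⁴ = u¹⁶, (u⁴)⁵ = u²⁰, (u⁴)⁶ = u²⁴, (u⁴)⁷ = u²⁸, (u⁴)⁸ = u, (u⁴)⁹ = u⁵, (u⁴)¹⁰ = u⁹, (u⁴)¹¹ = u¹³, (u⁴)¹² = u¹⁷, (u⁴)¹³ = u²¹, (u⁴)¹⁴ = u²⁵, (u⁴)¹⁵ = u²⁹, (u⁴)¹⁶ = u², (u⁴)¹⁷ = u⁶, (u⁴)¹⁸ = u¹⁰, (u⁴)¹⁹ = u¹⁴, (u⁴)²⁰ = u¹⁸, (u⁴)²¹ = u²², (u⁴)²² = u²⁶, (u⁴)²³ = u³⁰, (u⁴)²⁴ = u³, (u⁴)²⁵ = u⁷, (u⁴)²⁶ = u¹¹, (u⁴)²⁷ = u¹⁵, (u⁴)²⁸ = u¹⁹, (u⁴)²⁹ = u²³, (u⁴)³⁰ = u²⁷, (u⁴)³¹ = e.
The smallest positive k with (u⁴)ᵏ = e is 31.

Answer: 31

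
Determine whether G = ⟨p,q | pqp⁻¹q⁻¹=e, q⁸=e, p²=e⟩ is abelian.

Each pair of generators commutes: p·q = pq = q·p. Since the generators pairwise commute, every element of G commutes with every other, so G is abelian.

Answer: Yes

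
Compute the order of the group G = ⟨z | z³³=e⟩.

G is generated by a single element, so G is cyclic. The relator gives z³³ = e and no smaller power is forced to be e, so the 33 powers {e, z, z², z³, z⁴, z⁵, z⁶, z⁷, z⁸, z⁹, z²², z²³, z²¹, z²⁰, z²⁴, z²⁵, z²⁶, z²⁷, z²⁸, z²⁹, z³², z³¹, z³⁰, z¹², z¹³, z¹¹, z¹⁰, z¹⁴, z¹⁵, z¹⁶, z¹⁷, z¹⁸, z¹⁹} are distinct. Hence |G| = 33.

Answer: 33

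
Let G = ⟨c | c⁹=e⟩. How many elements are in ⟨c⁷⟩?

|⟨c⁷⟩| equals the order of c⁷. Compute successive powers until reaching e:
  (c⁷)¹ = c⁷, (c⁷)² = c⁵, (c⁷)³ = c³, (c⁷)⁴ = c, (c⁷)⁵ = c⁸, (c⁷)⁶ = c⁶, (c⁷)⁷ = c⁴, (c⁷)⁸ = c², (c⁷)⁹ = e.
The smallest positive k with (c⁷)ᵏ = e is 9, so |⟨c⁷⟩| = 9.

Answer: 9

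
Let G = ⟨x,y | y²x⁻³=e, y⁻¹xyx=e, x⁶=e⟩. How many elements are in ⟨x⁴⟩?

|⟨x⁴⟩| equals the order of x⁴. Compute successive powers until reaching e:
  (x⁴)¹ = x⁴, (x⁴)² = x², (x⁴)³ = e.
The smallest positive k with (x⁴)ᵏ = e is 3, so |⟨x⁴⟩| = 3.

Answer: 3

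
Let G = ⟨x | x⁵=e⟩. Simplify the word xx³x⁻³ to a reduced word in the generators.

Multiply left to right, reducing at each step:
  x · x³ = x⁴
  (x⁴) · x⁻³ = x

Answer: x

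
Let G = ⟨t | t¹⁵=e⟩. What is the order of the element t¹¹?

Compute successive powers until reaching e:
  (t¹¹)¹ = t¹¹, (t¹¹)² = t⁷, (t¹¹)³ = t³, (t¹¹)⁴ = t¹⁴, (t¹¹)⁵ = t¹⁰, (t¹¹)⁶ = t⁶, (t¹¹)⁷ = t², (t¹¹)⁸ = t¹³, (t¹¹)⁹ = t⁹, (t¹¹)¹⁰ = t⁵, (t¹¹)¹¹ = t, (t¹¹)¹² = t¹², (t¹¹)¹³ = t⁸, (t¹¹)¹⁴ = t⁴, (t¹¹)¹⁵ = e.
The smallest positive k with (t¹¹)ᵏ = e is 15.

Answer: 15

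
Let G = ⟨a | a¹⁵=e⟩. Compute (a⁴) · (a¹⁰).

Compute (a⁴) · (a¹⁰) by multiplying left to right and reducing via the relations at each step:
  (a⁴) · a¹⁰ = a¹⁴

Answer: a¹⁴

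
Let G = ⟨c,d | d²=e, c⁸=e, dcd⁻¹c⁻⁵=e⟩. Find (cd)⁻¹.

The order of (cd) is 8 (smallest k with (cd)ᵏ = e), so (cd)⁻¹ = (cd)⁷ = c³d.
Check: (cd) · (c³d) → (cd) · c³ = d;   d · d = e, giving e as required.

Answer: c³d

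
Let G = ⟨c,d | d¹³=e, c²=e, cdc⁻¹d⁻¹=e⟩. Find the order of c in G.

Compute successive powers until reaching e:
  c¹ = c, c² = e.
The smallest positive k with cᵏ = e is 2.

Answer: 2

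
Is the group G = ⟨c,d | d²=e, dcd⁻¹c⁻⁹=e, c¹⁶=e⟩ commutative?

c·d = cd but d·c = c⁹d, so c·d ≠ d·c and G is not abelian.

Answer: No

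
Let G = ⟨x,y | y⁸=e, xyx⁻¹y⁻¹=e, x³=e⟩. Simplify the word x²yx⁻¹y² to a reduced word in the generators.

Multiply left to right, reducing at each step:
  (x²) · y = x²y
  (x²y) · x⁻¹ = xy
  (xy) · y² = xy³

Answer: xy³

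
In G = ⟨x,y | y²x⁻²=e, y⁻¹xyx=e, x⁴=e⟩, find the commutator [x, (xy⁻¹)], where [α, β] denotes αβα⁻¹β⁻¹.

[x, (xy⁻¹)] = x·(xy⁻¹)·x⁻¹·(xy⁻¹)⁻¹.
  x · (xy⁻¹) = y
  y · (x³) = xy
  (xy) · (xy) = x²

Answer: x²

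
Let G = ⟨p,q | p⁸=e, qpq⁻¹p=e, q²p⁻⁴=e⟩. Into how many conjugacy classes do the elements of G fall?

The conjugacy classes (representative and size) are:
  [e] (size 1), [p⁷] (size 2), [p²] (size 2), [p⁵] (size 2), [p⁴] (size 1), [p²q⁻¹] (size 4), [p³q] (size 4).
Class equation: 1 + 2 + 2 + 2 + 1 + 4 + 4 = 16 = |G|. So G has 7 conjugacy classes.

Answer: 7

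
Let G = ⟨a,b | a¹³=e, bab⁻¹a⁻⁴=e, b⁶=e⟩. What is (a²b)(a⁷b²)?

Compute (a²b) · (a⁷b²) by multiplying left to right and reducing via the relations at each step:
  (a²b) · a⁷ = a⁴b
  (a⁴b) · b² = a⁴b³

Answer: a⁴b³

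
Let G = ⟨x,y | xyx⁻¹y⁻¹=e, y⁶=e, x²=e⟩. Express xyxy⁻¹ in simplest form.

Multiply left to right, reducing at each step:
  x · y = xy
  (xy) · x = y
  y · y⁻¹ = e

Answer: e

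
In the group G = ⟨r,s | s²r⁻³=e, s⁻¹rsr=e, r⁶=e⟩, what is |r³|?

Compute successive powers until reaching e:
  (r³)¹ = r³, (r³)² = e.
The smallest positive k with (r³)ᵏ = e is 2.

Answer: 2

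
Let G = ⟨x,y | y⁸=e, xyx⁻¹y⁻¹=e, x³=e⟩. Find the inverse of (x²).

The order of (x²) is 3 (smallest k with (x²)ᵏ = e), so (x²)⁻¹ = (x²)² = x.
Check: (x²) · x → (x²) · x = e, giving e as required.

Answer: x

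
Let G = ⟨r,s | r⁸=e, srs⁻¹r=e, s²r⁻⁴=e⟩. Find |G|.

Enumerate words in the generators, reducing via the relations: the distinct elements are
  {e, r, s, rs, r², r³, r⁴, r⁵, r⁶, r⁷, r²s, r³s, s⁻¹, rs⁻¹, r²s⁻¹, r³s⁻¹}.
No further products give new elements, so |G| = 16.

Answer: 16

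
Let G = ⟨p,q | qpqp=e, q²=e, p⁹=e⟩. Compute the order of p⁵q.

Compute successive powers until reaching e:
  (p⁵q)¹ = p⁵q, (p⁵q)² = e.
The smallest positive k with (p⁵q)ᵏ = e is 2.

Answer: 2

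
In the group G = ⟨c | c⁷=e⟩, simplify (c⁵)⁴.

Compute successive powers of (c⁵), reducing at each step:
  (c⁵)²: (c⁵) · c⁵ = c³
  (c⁵)³: (c³) · c⁵ = c
  (c⁵)⁴: c · c⁵ = c⁶

Answer: c⁶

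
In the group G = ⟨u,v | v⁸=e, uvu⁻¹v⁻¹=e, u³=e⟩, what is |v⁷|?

Compute successive powers until reaching e:
  (v⁷)¹ = v⁷, (v⁷)² = v⁶, (v⁷)³ = v⁵, (v⁷)⁴ = v⁴, (v⁷)⁵ = v³, (v⁷)⁶ = v², (v⁷)⁷ = v, (v⁷)⁸ = e.
The smallest positive k with (v⁷)ᵏ = e is 8.

Answer: 8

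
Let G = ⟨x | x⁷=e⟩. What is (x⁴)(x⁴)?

Compute (x⁴) · (x⁴) by multiplying left to right and reducing via the relations at each step:
  (x⁴) · x⁴ = x

Answer: x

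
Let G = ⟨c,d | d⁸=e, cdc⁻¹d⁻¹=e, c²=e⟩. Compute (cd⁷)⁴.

Compute successive powers of (cd⁷), reducing at each step:
  (cd⁷)²: (cd⁷) · c = d⁷;   (d⁷) · d⁷ = d⁶
  (cd⁷)³: (d⁶) · c = cd⁶;   (cd⁶) · d⁷ = cd⁵
  (cd⁷)⁴: (cd⁵) · c = d⁵;   (d⁵) · d⁷ = d⁴

Answer: d⁴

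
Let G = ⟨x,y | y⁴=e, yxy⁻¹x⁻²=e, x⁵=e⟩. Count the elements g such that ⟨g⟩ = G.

⟨g⟩ = G would require ord(g) = |G| = 20, but the maximum element order in G is 5 < 20. So G is not cyclic and no single element generates it: the count is 0.

Answer: 0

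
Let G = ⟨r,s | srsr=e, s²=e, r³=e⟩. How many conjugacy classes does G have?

The conjugacy classes (representative and size) are:
  [e] (size 1), [r] (size 2), [rs] (size 3).
Class equation: 1 + 2 + 3 = 6 = |G|. So G has 3 conjugacy classes.

Answer: 3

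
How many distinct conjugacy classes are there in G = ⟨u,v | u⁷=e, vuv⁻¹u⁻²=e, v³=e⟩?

The conjugacy classes (representative and size) are:
  [e] (size 1), [u²] (size 3), [u⁵] (size 3), [v] (size 7), [v²] (size 7).
Class equation: 1 + 3 + 3 + 7 + 7 = 21 = |G|. So G has 5 conjugacy classes.

Answer: 5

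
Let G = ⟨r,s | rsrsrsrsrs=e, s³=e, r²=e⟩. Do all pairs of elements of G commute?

r·s = rs but s·r = sr, so r·s ≠ s·r and G is not abelian.

Answer: No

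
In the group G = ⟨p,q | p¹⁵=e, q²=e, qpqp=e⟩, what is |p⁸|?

Compute successive powers until reaching e:
  (p⁸)¹ = p⁸, (p⁸)² = p, (p⁸)³ = p⁹, (p⁸)⁴ = p², (p⁸)⁵ = p¹⁰, (p⁸)⁶ = p³, (p⁸)⁷ = p¹¹, (p⁸)⁸ = p⁴, (p⁸)⁹ = p¹², (p⁸)¹⁰ = p⁵, (p⁸)¹¹ = p¹³, (p⁸)¹² = p⁶, (p⁸)¹³ = p¹⁴, (p⁸)¹⁴ = p⁷, (p⁸)¹⁵ = e.
The smallest positive k with (p⁸)ᵏ = e is 15.

Answer: 15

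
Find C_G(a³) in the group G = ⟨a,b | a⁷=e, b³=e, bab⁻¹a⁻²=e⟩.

⟨a³⟩ ⊆ C_G(a³) since powers of a³ commute with a³; so |C_G(a³)| ≥ |⟨a³⟩| = 7.
By orbit–stabilizer, |C_G(a³)| = |G| / |conj. class of a³| = 21 / 3 = 7.
The 7 elements commuting with a³ are {e, a, a², a³, a⁴, a⁵, a⁶}.

Answer: {e, a, a², a³, a⁴, a⁵, a⁶}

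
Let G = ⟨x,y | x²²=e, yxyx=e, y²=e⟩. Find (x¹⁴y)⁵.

Compute successive powers of (x¹⁴y), reducing at each step:
  (x¹⁴y)²: (x¹⁴y) · x¹⁴ = y;   y · y = e
  (x¹⁴y)³: e · x¹⁴ = x¹⁴;   (x¹⁴) · y = x¹⁴y
  (x¹⁴y)⁴: (x¹⁴y) · x¹⁴ = y;   y · y = e
  (x¹⁴y)⁵: e · x¹⁴ = x¹⁴;   (x¹⁴) · y = x¹⁴y

Answer: x¹⁴y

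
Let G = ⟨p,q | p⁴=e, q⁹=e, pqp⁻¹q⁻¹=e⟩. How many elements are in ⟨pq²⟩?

|⟨pq²⟩| equals the order of pq². Compute successive powers until reaching e:
  (pq²)¹ = pq², (pq²)² = p²q⁴, (pq²)³ = p³q⁶, (pq²)⁴ = q⁸, (pq²)⁵ = pq, (pq²)⁶ = p²q³, (pq²)⁷ = p³q⁵, (pq²)⁸ = q⁷, (pq²)⁹ = p, (pq²)¹⁰ = p²q², (pq²)¹¹ = p³q⁴, (pq²)¹² = q⁶, (pq²)¹³ = pq⁸, (pq²)¹⁴ = p²q, (pq²)¹⁵ = p³q³, (pq²)¹⁶ = q⁵, (pq²)¹⁷ = pq⁷, (pq²)¹⁸ = p², (pq²)¹⁹ = p³q², (pq²)²⁰ = q⁴, (pq²)²¹ = pq⁶, (pq²)²² = p²q⁸, (pq²)²³ = p³q, (pq²)²⁴ = q³, (pq²)²⁵ = pq⁵, (pq²)²⁶ = p²q⁷, (pq²)²⁷ = p³, (pq²)²⁸ = q², (pq²)²⁹ = pq⁴, (pq²)³⁰ = p²q⁶, (pq²)³¹ = p³q⁸, (pq²)³² = q, (pq²)³³ = pq³, (pq²)³⁴ = p²q⁵, (pq²)³⁵ = p³q⁷, (pq²)³⁶ = e.
The smallest positive k with (pq²)ᵏ = e is 36, so |⟨pq²⟩| = 36.

Answer: 36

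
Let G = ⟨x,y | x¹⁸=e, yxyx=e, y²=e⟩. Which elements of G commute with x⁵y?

⟨x⁵y⟩ ⊆ C_G(x⁵y) since powers of x⁵y commute with x⁵y; so |C_G(x⁵y)| ≥ |⟨x⁵y⟩| = 2.
By orbit–stabilizer, |C_G(x⁵y)| = |G| / |conj. class of x⁵y| = 36 / 9 = 4.
The 4 elements commuting with x⁵y are {e, x⁹, x⁵y, x¹⁴y}.

Answer: {e, x⁹, x⁵y, x¹⁴y}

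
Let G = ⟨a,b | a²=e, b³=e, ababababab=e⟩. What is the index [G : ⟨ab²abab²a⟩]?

First find ord(ab²abab²a) by computing successive powers:
  (ab²abab²a)¹ = ab²abab²a, (ab²abab²a)² = ababa, (ab²abab²a)³ = ab²ab²a, (ab²abab²a)⁴ = abab²aba, (ab²abab²a)⁵ = e.
So |⟨ab²abab²a⟩| = ord(ab²abab²a) = 5. With |G| = 60, by Lagrange [G : ⟨ab²abab²a⟩] = 60/5 = 12.

Answer: 12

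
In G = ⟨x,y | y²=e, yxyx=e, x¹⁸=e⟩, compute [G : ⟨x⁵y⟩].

First find ord(x⁵y) by computing successive powers:
  (x⁵y)¹ = x⁵y, (x⁵y)² = e.
So |⟨x⁵y⟩| = ord(x⁵y) = 2. With |G| = 36, by Lagrange [G : ⟨x⁵y⟩] = 36/2 = 18.

Answer: 18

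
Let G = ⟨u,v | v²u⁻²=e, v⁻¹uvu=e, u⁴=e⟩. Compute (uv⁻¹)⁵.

Compute successive powers of (uv⁻¹), reducing at each step:
  (uv⁻¹)²: (uv⁻¹) · u = v⁻¹;   (v⁻¹) · v⁻¹ = u²
  (uv⁻¹)³: (u²) · u = u³;   (u³) · v⁻¹ = uv
  (uv⁻¹)⁴: (uv) · u = v;   v · v⁻¹ = e
  (uv⁻¹)⁵: e · u = u;   u · v⁻¹ = uv⁻¹

Answer: uv⁻¹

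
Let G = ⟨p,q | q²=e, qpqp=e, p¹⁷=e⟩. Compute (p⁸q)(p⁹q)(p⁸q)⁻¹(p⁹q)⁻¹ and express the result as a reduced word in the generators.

[(p⁸q), (p⁹q)] = (p⁸q)·(p⁹q)·(p⁸q)⁻¹·(p⁹q)⁻¹.
  (p⁸q) · (p⁹q) = p¹⁶
  (p¹⁶) · (p⁸q) = p⁷q
  (p⁷q) · (p⁹q) = p¹⁵

Answer: p¹⁵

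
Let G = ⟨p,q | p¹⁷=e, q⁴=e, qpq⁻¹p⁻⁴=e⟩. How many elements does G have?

Enumerate words in the generators, reducing via the relations: the distinct elements are
  {e, p, q, pq, p², p³, p⁴, p⁵, p⁶, p⁷, p⁸, p⁹, q², q³, pq², pq³, p²q, p³q, p¹², p¹³, p¹¹, p¹⁰, p¹⁴, p¹⁵, p¹⁶, p⁴q, p⁵q, p⁶q, p⁷q, p⁸q, p⁹q, p²q², p²q³, p³q², p³q³, p¹²q, p¹³q, p¹¹q, p¹⁰q, p¹⁴q, p¹⁵q, p¹⁶q, p⁴q², p⁴q³, p⁵q², p⁵q³, p⁶q², p⁶q³, p⁷q², p⁷q³, p⁸q², p⁸q³, p⁹q², p⁹q³, p¹²q², p¹²q³, p¹³q², p¹³q³, p¹¹q², p¹¹q³, p¹⁰q², p¹⁰q³, p¹⁴q², p¹⁴q³, p¹⁵q², p¹⁵q³, p¹⁶q², p¹⁶q³}.
No further products give new elements, so |G| = 68.

Answer: 68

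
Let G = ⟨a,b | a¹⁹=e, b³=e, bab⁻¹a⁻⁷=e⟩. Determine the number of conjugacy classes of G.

The conjugacy classes (representative and size) are:
  [e] (size 1), [a¹¹] (size 3), [a¹⁴] (size 3), [a⁶] (size 3), [a¹⁷] (size 3), [a¹²] (size 3), [a¹⁰] (size 3), [a²b] (size 19), [a¹⁸b²] (size 19).
Class equation: 1 + 3 + 3 + 3 + 3 + 3 + 3 + 19 + 19 = 57 = |G|. So G has 9 conjugacy classes.

Answer: 9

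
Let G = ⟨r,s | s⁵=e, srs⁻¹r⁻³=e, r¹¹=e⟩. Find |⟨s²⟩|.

|⟨s²⟩| equals the order of s². Compute successive powers until reaching e:
  (s²)¹ = s², (s²)² = s⁴, (s²)³ = s, (s²)⁴ = s³, (s²)⁵ = e.
The smallest positive k with (s²)ᵏ = e is 5, so |⟨s²⟩| = 5.

Answer: 5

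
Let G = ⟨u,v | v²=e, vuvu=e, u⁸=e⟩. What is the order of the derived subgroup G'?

G' = [G, G] is generated by all commutators. The generator-pair commutators are: [u, v] = u².
The subgroup they normally generate is {e, u², u⁴, u⁶}, of order 4.
Check: |G/G'| = 16/4 = 4 is the order of the abelianisation.

Answer: 4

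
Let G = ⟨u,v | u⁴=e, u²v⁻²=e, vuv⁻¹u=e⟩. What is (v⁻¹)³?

Compute successive powers of (v⁻¹), reducing at each step:
  (v⁻¹)²: (v⁻¹) · v⁻¹ = u²
  (v⁻¹)³: (u²) · v⁻¹ = v

Answer: v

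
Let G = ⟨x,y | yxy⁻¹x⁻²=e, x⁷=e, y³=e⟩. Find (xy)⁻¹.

The order of (xy) is 3 (smallest k with (xy)ᵏ = e), so (xy)⁻¹ = (xy)² = x³y².
Check: (xy) · (x³y²) → (xy) · x³ = y;   y · y² = e, giving e as required.

Answer: x³y²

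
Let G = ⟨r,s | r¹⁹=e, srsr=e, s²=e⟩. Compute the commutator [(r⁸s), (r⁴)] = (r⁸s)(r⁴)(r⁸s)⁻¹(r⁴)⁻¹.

[(r⁸s), (r⁴)] = (r⁸s)·(r⁴)·(r⁸s)⁻¹·(r⁴)⁻¹.
  (r⁸s) · (r⁴) = r⁴s
  (r⁴s) · (r⁸s) = r¹⁵
  (r¹⁵) · (r¹⁵) = r¹¹

Answer: r¹¹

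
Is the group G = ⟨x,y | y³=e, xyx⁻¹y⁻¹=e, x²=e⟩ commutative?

Each pair of generators commutes: x·y = xy = y·x. Since the generators pairwise commute, every element of G commutes with every other, so G is abelian.

Answer: Yes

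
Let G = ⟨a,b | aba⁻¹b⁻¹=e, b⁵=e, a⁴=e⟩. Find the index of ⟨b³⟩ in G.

First find ord(b³) by computing successive powers:
  (b³)¹ = b³, (b³)² = b, (b³)³ = b⁴, (b³)⁴ = b², (b³)⁵ = e.
So |⟨b³⟩| = ord(b³) = 5. With |G| = 20, by Lagrange [G : ⟨b³⟩] = 20/5 = 4.

Answer: 4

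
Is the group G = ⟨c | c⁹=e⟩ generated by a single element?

|G| = 9. The element c has order 9 (its powers give 9 distinct elements), so ⟨c⟩ = G and G is cyclic.

Answer: Yes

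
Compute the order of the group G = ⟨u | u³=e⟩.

G is generated by a single element, so G is cyclic. The relator gives u³ = e and no smaller power is forced to be e, so the 3 powers {e, u, u²} are distinct. Hence |G| = 3.

Answer: 3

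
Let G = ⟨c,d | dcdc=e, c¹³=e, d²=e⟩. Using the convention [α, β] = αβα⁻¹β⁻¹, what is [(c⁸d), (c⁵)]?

[(c⁸d), (c⁵)] = (c⁸d)·(c⁵)·(c⁸d)⁻¹·(c⁵)⁻¹.
  (c⁸d) · (c⁵) = c³d
  (c³d) · (c⁸d) = c⁸
  (c⁸) · (c⁸) = c³

Answer: c³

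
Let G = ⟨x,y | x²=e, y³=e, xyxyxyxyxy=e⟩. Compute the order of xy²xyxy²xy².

Compute successive powers until reaching e:
  (xy²xyxy²xy²)¹ = xy²xyxy²xy², (xy²xyxy²xy²)² = e.
The smallest positive k with (xy²xyxy²xy²)ᵏ = e is 2.

Answer: 2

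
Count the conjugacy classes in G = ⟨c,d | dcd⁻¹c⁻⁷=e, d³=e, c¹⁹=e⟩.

The conjugacy classes (representative and size) are:
  [e] (size 1), [c¹¹] (size 3), [c¹⁴] (size 3), [c⁶] (size 3), [c¹⁷] (size 3), [c¹²] (size 3), [c¹⁰] (size 3), [c²d] (size 19), [c¹⁸d²] (size 19).
Class equation: 1 + 3 + 3 + 3 + 3 + 3 + 3 + 19 + 19 = 57 = |G|. So G has 9 conjugacy classes.

Answer: 9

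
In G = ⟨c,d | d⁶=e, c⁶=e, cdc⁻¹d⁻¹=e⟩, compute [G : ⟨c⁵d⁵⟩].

First find ord(c⁵d⁵) by computing successive powers:
  (c⁵d⁵)¹ = c⁵d⁵, (c⁵d⁵)² = c⁴d⁴, (c⁵d⁵)³ = c³d³, (c⁵d⁵)⁴ = c²d², (c⁵d⁵)⁵ = cd, (c⁵d⁵)⁶ = e.
So |⟨c⁵d⁵⟩| = ord(c⁵d⁵) = 6. With |G| = 36, by Lagrange [G : ⟨c⁵d⁵⟩] = 36/6 = 6.

Answer: 6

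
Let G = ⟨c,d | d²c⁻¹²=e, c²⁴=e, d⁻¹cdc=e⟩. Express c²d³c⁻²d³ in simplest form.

Multiply left to right, reducing at each step:
  (c²) · d³ = c²d⁻¹
  (c²d⁻¹) · c⁻² = c⁴d⁻¹
  (c⁴d⁻¹) · d³ = c¹⁶

Answer: c¹⁶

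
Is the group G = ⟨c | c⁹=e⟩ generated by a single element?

|G| = 9. The element c has order 9 (its powers give 9 distinct elements), so ⟨c⟩ = G and G is cyclic.

Answer: Yes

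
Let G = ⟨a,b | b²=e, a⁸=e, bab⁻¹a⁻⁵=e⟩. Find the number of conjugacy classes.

The conjugacy classes (representative and size) are:
  [e] (size 1), [a⁵] (size 2), [a²] (size 1), [a⁷] (size 2), [a⁴] (size 1), [a⁶] (size 1), [b] (size 2), [a⁵b] (size 2), [a²b] (size 2), [a³b] (size 2).
Class equation: 1 + 2 + 1 + 2 + 1 + 1 + 2 + 2 + 2 + 2 = 16 = |G|. So G has 10 conjugacy classes.

Answer: 10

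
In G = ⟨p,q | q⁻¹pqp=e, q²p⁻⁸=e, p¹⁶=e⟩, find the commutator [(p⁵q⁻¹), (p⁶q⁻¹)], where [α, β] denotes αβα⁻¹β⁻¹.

[(p⁵q⁻¹), (p⁶q⁻¹)] = (p⁵q⁻¹)·(p⁶q⁻¹)·(p⁵q⁻¹)⁻¹·(p⁶q⁻¹)⁻¹.
  (p⁵q⁻¹) · (p⁶q⁻¹) = p⁷
  (p⁷) · (p⁵q) = p⁴q⁻¹
  (p⁴q⁻¹) · (p⁶q) = p¹⁴

Answer: p¹⁴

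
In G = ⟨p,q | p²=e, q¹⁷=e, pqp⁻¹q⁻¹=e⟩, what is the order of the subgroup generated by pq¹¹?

|⟨pq¹¹⟩| equals the order of pq¹¹. Compute successive powers until reaching e:
  (pq¹¹)¹ = pq¹¹, (pq¹¹)² = q⁵, (pq¹¹)³ = pq¹⁶, (pq¹¹)⁴ = q¹⁰, (pq¹¹)⁵ = pq⁴, (pq¹¹)⁶ = q¹⁵, (pq¹¹)⁷ = pq⁹, (pq¹¹)⁸ = q³, (pq¹¹)⁹ = pq¹⁴, (pq¹¹)¹⁰ = q⁸, (pq¹¹)¹¹ = pq², (pq¹¹)¹² = q¹³, (pq¹¹)¹³ = pq⁷, (pq¹¹)¹⁴ = q, (pq¹¹)¹⁵ = pq¹², (pq¹¹)¹⁶ = q⁶, (pq¹¹)¹⁷ = p, (pq¹¹)¹⁸ = q¹¹, (pq¹¹)¹⁹ = pq⁵, (pq¹¹)²⁰ = q¹⁶, (pq¹¹)²¹ = pq¹⁰, (pq¹¹)²² = q⁴, (pq¹¹)²³ = pq¹⁵, (pq¹¹)²⁴ = q⁹, (pq¹¹)²⁵ = pq³, (pq¹¹)²⁶ = q¹⁴, (pq¹¹)²⁷ = pq⁸, (pq¹¹)²⁸ = q², (pq¹¹)²⁹ = pq¹³, (pq¹¹)³⁰ = q⁷, (pq¹¹)³¹ = pq, (pq¹¹)³² = q¹², (pq¹¹)³³ = pq⁶, (pq¹¹)³⁴ = e.
The smallest positive k with (pq¹¹)ᵏ = e is 34, so |⟨pq¹¹⟩| = 34.

Answer: 34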